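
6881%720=401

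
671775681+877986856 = 1549762537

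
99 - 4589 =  - 4490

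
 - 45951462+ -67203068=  - 113154530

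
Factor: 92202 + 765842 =858044 = 2^2*11^1*19501^1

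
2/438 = 1/219  =  0.00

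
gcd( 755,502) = 1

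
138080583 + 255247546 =393328129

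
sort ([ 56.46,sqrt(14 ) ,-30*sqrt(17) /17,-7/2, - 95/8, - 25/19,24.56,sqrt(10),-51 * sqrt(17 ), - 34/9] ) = [ - 51*sqrt( 17),-95/8,-30*sqrt(17 ) /17,-34/9, - 7/2  , - 25/19,sqrt( 10),sqrt (14 ),24.56,56.46]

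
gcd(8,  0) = 8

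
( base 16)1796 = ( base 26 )8O6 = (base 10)6038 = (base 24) abe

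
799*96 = 76704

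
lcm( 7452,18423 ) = 663228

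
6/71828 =3/35914 = 0.00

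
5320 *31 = 164920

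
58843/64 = 919+27/64 =919.42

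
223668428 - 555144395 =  - 331475967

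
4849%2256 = 337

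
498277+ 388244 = 886521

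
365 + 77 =442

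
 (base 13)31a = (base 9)648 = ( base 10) 530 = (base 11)442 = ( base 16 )212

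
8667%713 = 111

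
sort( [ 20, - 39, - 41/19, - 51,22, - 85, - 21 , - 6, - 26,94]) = [-85,-51,  -  39, - 26, - 21, - 6, - 41/19,20,22,94] 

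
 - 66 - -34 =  - 32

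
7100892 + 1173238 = 8274130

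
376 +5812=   6188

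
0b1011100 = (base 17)57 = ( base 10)92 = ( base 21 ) 48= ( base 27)3B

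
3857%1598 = 661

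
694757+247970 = 942727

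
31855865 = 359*88735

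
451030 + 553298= 1004328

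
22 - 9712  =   - 9690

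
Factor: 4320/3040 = 27/19= 3^3 * 19^( - 1) 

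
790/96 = 8+11/48 = 8.23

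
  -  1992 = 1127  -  3119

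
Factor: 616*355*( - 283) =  - 61886440 = - 2^3 * 5^1*7^1 *11^1 * 71^1*283^1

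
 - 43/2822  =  -43/2822 = -  0.02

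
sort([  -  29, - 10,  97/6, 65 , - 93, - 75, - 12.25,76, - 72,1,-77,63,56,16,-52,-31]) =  [ - 93, - 77 ,  -  75, - 72, - 52,  -  31, - 29, - 12.25, - 10,1, 16,97/6,56, 63,65 , 76 ] 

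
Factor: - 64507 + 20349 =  - 2^1 * 22079^1 =- 44158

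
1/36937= 1/36937 = 0.00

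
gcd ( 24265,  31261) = 1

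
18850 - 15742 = 3108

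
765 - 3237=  - 2472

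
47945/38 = 47945/38 = 1261.71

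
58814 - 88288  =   - 29474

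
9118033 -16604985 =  - 7486952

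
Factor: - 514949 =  - 514949^1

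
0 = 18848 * 0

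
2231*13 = 29003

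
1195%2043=1195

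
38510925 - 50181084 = - 11670159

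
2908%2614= 294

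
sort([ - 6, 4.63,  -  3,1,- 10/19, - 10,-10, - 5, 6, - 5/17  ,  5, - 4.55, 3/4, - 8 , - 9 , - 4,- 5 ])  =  [ - 10, - 10,-9, - 8, - 6,-5 , - 5, - 4.55, - 4, - 3, - 10/19, - 5/17, 3/4, 1,4.63, 5, 6]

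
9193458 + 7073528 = 16266986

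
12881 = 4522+8359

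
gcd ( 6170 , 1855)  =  5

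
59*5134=302906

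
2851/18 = 2851/18= 158.39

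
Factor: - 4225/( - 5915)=5^1*7^( - 1) = 5/7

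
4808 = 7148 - 2340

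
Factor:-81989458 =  - 2^1*40994729^1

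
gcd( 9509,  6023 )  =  1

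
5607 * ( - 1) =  - 5607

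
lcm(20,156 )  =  780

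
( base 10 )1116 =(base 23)22C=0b10001011100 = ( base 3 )1112100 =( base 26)1go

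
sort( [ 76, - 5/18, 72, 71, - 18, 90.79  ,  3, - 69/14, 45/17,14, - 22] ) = [ - 22, -18, - 69/14, - 5/18,45/17,3, 14, 71, 72, 76, 90.79 ] 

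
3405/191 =17 + 158/191 =17.83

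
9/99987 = 3/33329 = 0.00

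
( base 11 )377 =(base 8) 677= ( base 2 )110111111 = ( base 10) 447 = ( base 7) 1206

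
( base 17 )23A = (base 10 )639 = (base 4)21333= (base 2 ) 1001111111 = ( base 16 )27f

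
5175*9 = 46575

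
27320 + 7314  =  34634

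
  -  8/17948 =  - 2/4487 = - 0.00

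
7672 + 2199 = 9871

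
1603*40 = 64120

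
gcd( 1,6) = 1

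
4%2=0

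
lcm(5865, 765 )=17595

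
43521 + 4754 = 48275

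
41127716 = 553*74372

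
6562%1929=775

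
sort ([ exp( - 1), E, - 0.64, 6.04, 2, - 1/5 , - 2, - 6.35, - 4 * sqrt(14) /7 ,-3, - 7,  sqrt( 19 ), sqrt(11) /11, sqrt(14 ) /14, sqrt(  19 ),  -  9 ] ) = [ - 9, - 7, - 6.35 , - 3, - 4 *sqrt(14)/7, - 2, - 0.64, - 1/5,sqrt(14)/14,  sqrt(11) /11,exp( - 1 ), 2, E, sqrt (19), sqrt(19), 6.04]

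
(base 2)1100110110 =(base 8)1466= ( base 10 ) 822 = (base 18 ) 29C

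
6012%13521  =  6012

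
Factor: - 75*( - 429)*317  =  10199475 = 3^2*5^2*11^1*13^1*317^1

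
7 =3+4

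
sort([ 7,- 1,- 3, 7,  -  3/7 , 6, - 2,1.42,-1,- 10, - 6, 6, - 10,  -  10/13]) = [ - 10, - 10, - 6 , - 3, - 2, - 1, - 1, - 10/13, -3/7, 1.42,6 , 6, 7,7]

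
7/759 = 7/759  =  0.01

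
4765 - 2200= 2565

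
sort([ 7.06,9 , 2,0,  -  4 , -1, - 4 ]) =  [ - 4, - 4 , - 1,0, 2, 7.06, 9 ]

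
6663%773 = 479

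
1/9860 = 1/9860 = 0.00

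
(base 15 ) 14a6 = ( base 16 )114f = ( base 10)4431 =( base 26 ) 6EB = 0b1000101001111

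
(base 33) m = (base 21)11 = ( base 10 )22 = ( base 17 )15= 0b10110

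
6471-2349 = 4122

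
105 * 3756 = 394380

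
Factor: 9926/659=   2^1  *  7^1*659^ ( - 1 )*709^1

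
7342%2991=1360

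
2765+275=3040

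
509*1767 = 899403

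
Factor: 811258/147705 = 2^1*3^( - 1 )*5^(-1 )*7^1*43^ (  -  1 )*229^ ( - 1)*57947^1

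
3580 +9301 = 12881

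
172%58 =56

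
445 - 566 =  - 121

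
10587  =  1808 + 8779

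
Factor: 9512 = 2^3*29^1*41^1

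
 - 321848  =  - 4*80462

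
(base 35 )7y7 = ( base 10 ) 9772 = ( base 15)2d67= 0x262C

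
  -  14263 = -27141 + 12878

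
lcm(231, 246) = 18942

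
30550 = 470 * 65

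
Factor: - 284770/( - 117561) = 2^1*3^(-1)*5^1*149^( - 1)*263^( - 1)*28477^1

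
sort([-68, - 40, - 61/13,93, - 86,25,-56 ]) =[-86, - 68, - 56, - 40 , - 61/13, 25, 93]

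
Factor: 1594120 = 2^3*5^1*11^1*3623^1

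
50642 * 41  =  2076322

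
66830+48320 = 115150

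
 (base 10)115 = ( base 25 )4f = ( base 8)163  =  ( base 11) A5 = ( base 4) 1303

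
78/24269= 78/24269 = 0.00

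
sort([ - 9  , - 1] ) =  [ - 9, - 1] 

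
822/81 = 10 +4/27 = 10.15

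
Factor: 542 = 2^1*271^1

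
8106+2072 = 10178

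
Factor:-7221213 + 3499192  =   - 3722021 = - 23^1*41^1 * 3947^1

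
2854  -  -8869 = 11723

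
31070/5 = 6214= 6214.00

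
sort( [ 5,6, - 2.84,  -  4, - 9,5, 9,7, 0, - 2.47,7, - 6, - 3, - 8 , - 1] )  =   [ -9, - 8,-6 , - 4 , - 3,-2.84,-2.47,  -  1,0, 5,5,6,7,7,9 ] 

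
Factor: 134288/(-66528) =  - 109/54  =  - 2^( - 1 )*3^( - 3)*109^1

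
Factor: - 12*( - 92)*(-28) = - 2^6*3^1*7^1*23^1= - 30912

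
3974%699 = 479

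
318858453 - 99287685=219570768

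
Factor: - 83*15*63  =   - 78435 =- 3^3*5^1*7^1 * 83^1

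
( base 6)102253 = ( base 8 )20171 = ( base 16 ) 2079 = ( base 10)8313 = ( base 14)305B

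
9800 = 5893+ 3907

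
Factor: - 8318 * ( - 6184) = 51438512 = 2^4*773^1*4159^1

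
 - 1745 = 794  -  2539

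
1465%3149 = 1465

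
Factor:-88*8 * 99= -2^6*3^2*11^2 = - 69696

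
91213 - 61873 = 29340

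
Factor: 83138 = 2^1 *11^1*3779^1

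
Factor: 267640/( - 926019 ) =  - 2^3*3^( - 3 )*5^1*6691^1*34297^( - 1 )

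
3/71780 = 3/71780= 0.00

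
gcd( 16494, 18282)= 6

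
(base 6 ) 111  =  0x2b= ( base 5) 133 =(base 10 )43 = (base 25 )1I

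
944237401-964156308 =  - 19918907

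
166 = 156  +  10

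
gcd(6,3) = 3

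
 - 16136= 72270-88406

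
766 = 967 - 201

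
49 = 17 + 32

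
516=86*6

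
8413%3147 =2119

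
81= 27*3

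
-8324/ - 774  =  4162/387 = 10.75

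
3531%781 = 407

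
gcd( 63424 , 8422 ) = 2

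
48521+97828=146349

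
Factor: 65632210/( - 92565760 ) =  - 937603/1322368 = - 2^( -7 )*47^1*10331^(-1)*19949^1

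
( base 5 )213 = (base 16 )3A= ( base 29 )20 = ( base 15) 3d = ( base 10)58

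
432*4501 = 1944432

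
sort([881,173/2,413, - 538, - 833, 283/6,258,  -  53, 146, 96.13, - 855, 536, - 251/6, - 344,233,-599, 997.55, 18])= [ - 855, - 833, - 599, - 538, - 344, - 53, -251/6, 18, 283/6, 173/2,96.13,  146,  233,258,413,536,881,997.55]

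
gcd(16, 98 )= 2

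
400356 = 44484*9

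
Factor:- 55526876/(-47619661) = 2^2*23^1*2411^(-1) * 19751^(- 1)*603553^1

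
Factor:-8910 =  - 2^1*3^4*5^1*11^1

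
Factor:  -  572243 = -7^1*81749^1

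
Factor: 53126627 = 53126627^1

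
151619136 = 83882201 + 67736935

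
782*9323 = 7290586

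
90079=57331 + 32748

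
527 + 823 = 1350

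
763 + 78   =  841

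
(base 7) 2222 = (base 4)30200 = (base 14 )412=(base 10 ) 800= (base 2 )1100100000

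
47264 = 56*844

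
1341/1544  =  1341/1544=0.87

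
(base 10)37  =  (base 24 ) 1D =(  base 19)1i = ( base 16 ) 25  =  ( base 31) 16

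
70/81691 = 70/81691  =  0.00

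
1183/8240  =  1183/8240 = 0.14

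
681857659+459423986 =1141281645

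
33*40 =1320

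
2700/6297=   900/2099 =0.43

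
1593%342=225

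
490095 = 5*98019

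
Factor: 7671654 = 2^1 * 3^2*37^1*11519^1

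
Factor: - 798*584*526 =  - 2^5*3^1*7^1*19^1 * 73^1*263^1= - 245132832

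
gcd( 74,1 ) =1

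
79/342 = 79/342 = 0.23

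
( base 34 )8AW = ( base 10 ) 9620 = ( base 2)10010110010100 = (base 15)2CB5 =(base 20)1410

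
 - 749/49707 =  - 107/7101= - 0.02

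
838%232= 142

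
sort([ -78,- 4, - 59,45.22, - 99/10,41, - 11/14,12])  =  [ - 78, - 59, - 99/10, - 4,-11/14,12,41, 45.22] 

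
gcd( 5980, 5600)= 20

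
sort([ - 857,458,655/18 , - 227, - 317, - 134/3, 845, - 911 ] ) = [ - 911, - 857,- 317, - 227, - 134/3,655/18,458, 845 ] 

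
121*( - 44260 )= - 5355460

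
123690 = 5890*21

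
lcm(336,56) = 336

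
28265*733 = 20718245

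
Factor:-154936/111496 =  - 107/77 = - 7^( - 1)*11^( - 1)*107^1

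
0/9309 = 0=0.00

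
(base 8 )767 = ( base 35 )ed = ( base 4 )13313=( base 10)503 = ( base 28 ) HR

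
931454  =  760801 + 170653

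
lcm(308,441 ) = 19404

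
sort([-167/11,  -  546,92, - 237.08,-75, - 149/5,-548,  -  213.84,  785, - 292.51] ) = [- 548,-546,  -  292.51, - 237.08,-213.84, - 75,-149/5,  -  167/11,92, 785 ]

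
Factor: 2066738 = 2^1 * 1033369^1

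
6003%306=189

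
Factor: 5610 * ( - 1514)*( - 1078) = 9156036120 = 2^3*3^1*5^1 * 7^2*11^2 * 17^1*757^1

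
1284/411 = 428/137 = 3.12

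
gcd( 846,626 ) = 2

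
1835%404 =219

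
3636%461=409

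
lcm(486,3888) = 3888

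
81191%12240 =7751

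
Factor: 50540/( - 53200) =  - 2^( - 2 )  *5^( - 1)*19^1 = - 19/20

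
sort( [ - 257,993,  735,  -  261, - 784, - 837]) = [ - 837, - 784, - 261, - 257 , 735,  993] 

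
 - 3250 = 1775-5025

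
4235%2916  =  1319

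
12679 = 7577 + 5102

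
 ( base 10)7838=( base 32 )7ku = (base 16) 1E9E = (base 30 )8l8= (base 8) 17236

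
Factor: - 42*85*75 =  - 2^1*3^2*5^3 *7^1 * 17^1 = - 267750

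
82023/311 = 82023/311 = 263.74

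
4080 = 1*4080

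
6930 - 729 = 6201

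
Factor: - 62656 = - 2^6*11^1*89^1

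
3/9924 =1/3308 = 0.00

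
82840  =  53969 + 28871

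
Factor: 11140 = 2^2*5^1*557^1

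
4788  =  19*252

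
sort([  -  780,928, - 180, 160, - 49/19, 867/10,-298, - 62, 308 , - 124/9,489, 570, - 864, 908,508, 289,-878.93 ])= [ - 878.93, -864,-780, - 298, - 180, - 62,  -  124/9,- 49/19,  867/10,160,289, 308,489,508,570,908,  928]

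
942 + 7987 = 8929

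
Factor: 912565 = 5^1*229^1*797^1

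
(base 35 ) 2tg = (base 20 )8e1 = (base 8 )6631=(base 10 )3481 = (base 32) 3cp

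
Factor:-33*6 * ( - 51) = 10098 = 2^1*3^3*11^1*17^1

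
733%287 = 159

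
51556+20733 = 72289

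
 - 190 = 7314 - 7504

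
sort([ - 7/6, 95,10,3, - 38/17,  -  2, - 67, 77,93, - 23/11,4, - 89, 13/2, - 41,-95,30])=[ - 95,-89,-67, - 41, - 38/17, - 23/11, - 2, - 7/6,3,  4,13/2, 10,30,77, 93,95 ]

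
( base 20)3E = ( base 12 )62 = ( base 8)112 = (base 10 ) 74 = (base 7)134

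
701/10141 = 701/10141 = 0.07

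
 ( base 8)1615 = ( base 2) 1110001101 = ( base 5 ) 12114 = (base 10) 909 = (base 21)216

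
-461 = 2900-3361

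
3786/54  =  631/9 = 70.11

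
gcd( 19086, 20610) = 6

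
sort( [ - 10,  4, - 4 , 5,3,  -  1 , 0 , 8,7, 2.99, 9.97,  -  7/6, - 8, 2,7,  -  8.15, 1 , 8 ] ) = [ - 10, - 8.15, - 8,-4, - 7/6 , - 1 , 0, 1,2, 2.99 , 3,4, 5, 7, 7,8, 8, 9.97]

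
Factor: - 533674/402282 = -3^ ( - 2 )*22349^(  -  1)*266837^1 =-  266837/201141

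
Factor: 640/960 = 2/3= 2^1*3^( - 1)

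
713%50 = 13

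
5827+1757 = 7584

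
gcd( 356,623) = 89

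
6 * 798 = 4788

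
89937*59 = 5306283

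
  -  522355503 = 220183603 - 742539106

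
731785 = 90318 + 641467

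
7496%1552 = 1288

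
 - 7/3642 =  - 1+3635/3642= - 0.00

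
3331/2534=1 + 797/2534 = 1.31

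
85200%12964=7416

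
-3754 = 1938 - 5692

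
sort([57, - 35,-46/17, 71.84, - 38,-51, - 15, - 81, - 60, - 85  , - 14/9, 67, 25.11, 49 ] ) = [ - 85,-81, - 60, - 51, - 38,-35, - 15, - 46/17, - 14/9, 25.11,49, 57, 67,71.84] 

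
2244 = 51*44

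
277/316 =277/316 = 0.88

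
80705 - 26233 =54472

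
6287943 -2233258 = 4054685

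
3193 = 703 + 2490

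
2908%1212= 484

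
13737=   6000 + 7737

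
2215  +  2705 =4920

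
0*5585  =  0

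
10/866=5/433= 0.01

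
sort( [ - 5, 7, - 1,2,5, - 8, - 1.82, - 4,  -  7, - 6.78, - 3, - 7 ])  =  [-8, - 7, - 7, - 6.78 , - 5,-4, - 3, - 1.82, -1, 2, 5,7 ]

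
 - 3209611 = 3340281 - 6549892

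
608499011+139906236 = 748405247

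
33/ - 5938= - 33/5938 = - 0.01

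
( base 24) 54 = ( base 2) 1111100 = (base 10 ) 124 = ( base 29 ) 48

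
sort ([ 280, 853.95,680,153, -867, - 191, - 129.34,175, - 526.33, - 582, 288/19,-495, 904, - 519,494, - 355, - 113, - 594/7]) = [- 867, - 582 , - 526.33, - 519,-495, - 355,-191, - 129.34, - 113, - 594/7, 288/19, 153, 175, 280, 494, 680,853.95, 904 ]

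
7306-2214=5092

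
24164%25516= 24164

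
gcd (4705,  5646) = 941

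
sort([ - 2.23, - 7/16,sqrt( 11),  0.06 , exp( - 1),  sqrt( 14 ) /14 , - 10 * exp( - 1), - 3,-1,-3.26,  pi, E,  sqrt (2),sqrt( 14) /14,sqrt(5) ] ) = [-10*exp ( - 1), - 3.26 , - 3, - 2.23, -1, -7/16,0.06,sqrt( 14 )/14,  sqrt( 14) /14, exp( - 1 ), sqrt( 2),  sqrt (5),E, pi,sqrt(11)]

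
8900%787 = 243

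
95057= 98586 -3529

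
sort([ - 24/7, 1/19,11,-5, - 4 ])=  [ - 5, - 4,  -  24/7, 1/19 , 11 ]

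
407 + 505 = 912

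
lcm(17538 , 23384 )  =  70152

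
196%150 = 46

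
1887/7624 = 1887/7624 = 0.25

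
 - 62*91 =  - 5642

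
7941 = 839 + 7102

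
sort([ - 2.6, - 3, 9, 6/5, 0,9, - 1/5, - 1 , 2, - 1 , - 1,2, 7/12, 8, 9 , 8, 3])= [ - 3, - 2.6, -1, - 1,-1 , - 1/5, 0,7/12 , 6/5, 2,2,3, 8, 8 , 9 , 9,9]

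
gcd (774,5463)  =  9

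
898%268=94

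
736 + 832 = 1568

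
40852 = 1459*28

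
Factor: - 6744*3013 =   -  20319672 = - 2^3 * 3^1* 23^1*131^1*281^1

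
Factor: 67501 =7^1 * 9643^1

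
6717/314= 6717/314 = 21.39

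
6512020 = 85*76612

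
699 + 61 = 760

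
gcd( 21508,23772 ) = 1132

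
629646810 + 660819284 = 1290466094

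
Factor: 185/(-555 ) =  - 3^(-1) = - 1/3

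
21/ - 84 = -1 + 3/4 = - 0.25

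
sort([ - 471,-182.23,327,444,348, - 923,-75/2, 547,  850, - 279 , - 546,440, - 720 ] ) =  [ - 923, -720 , - 546, - 471,  -  279, - 182.23, - 75/2, 327,348,440, 444,547,850]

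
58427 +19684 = 78111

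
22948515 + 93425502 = 116374017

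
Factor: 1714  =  2^1*857^1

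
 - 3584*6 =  - 21504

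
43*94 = 4042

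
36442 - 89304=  - 52862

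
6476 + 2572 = 9048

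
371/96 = 3+83/96 = 3.86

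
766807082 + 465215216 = 1232022298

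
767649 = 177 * 4337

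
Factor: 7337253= 3^1*7^1*11^1*23^1*1381^1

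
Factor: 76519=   76519^1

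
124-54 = 70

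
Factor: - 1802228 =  - 2^2 * 450557^1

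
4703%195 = 23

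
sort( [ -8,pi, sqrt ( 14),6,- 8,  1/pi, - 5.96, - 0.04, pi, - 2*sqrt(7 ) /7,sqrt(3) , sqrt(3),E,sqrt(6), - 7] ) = [ - 8, - 8, - 7, - 5.96, - 2*sqrt( 7) /7, - 0.04, 1/pi,sqrt(3 ),sqrt(3),sqrt(6),E,pi,pi,sqrt( 14), 6 ] 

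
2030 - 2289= - 259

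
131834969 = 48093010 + 83741959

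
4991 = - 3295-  - 8286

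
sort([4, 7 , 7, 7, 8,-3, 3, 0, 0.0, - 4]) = [ - 4, - 3,0, 0.0, 3, 4,7,7, 7,8 ] 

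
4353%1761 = 831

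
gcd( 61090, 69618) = 82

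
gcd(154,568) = 2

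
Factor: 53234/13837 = 2^1* 43^1*101^( - 1)*137^( - 1) * 619^1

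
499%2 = 1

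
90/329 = 90/329 = 0.27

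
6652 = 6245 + 407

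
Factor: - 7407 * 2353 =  - 3^2*13^1 * 181^1*823^1 = - 17428671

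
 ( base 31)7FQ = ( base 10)7218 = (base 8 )16062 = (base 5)212333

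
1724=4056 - 2332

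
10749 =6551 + 4198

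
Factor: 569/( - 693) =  - 3^( - 2 ) *7^( - 1)*11^( - 1 ) * 569^1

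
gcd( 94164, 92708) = 28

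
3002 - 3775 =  - 773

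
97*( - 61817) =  - 5996249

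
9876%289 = 50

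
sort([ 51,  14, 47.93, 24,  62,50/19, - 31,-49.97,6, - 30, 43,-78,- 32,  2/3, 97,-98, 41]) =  [  -  98, - 78, - 49.97,- 32,-31,-30,2/3,50/19,6,14,24,41,43,47.93, 51,62,97]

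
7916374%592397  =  215213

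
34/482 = 17/241  =  0.07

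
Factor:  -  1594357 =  - 59^1*61^1*443^1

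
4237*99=419463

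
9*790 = 7110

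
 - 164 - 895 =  -1059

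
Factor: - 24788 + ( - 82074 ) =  - 106862= - 2^1*7^1*17^1*449^1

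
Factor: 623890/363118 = 445/259 = 5^1*7^( - 1)*37^( - 1 )*89^1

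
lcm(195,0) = 0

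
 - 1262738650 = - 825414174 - 437324476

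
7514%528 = 122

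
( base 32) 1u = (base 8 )76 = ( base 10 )62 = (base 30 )22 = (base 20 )32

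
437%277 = 160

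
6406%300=106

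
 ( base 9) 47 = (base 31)1C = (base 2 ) 101011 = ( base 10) 43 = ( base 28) 1F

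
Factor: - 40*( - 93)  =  3720 = 2^3*3^1*5^1*31^1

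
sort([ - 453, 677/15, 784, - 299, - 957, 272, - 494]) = [ - 957,-494, - 453 ,  -  299, 677/15,272,784 ] 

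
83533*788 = 65824004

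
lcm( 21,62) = 1302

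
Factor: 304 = 2^4 * 19^1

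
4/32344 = 1/8086=   0.00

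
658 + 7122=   7780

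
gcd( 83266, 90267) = 1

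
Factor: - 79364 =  - 2^2*19841^1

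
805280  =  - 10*( - 80528 )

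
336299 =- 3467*( - 97)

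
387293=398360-11067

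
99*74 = 7326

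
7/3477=7/3477 = 0.00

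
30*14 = 420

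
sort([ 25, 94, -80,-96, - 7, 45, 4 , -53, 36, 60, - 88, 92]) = [ - 96, - 88,-80,-53, - 7, 4, 25,36, 45,60 , 92, 94 ]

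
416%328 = 88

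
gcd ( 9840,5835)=15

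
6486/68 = 95 + 13/34=95.38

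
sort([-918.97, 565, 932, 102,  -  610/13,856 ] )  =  [ - 918.97, - 610/13, 102, 565, 856, 932 ] 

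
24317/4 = 24317/4 = 6079.25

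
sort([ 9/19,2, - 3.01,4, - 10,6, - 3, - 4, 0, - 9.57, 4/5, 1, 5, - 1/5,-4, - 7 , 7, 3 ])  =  [- 10, - 9.57,-7, - 4 , - 4, - 3.01, - 3,-1/5 , 0,9/19, 4/5,  1,2, 3, 4,  5, 6,7] 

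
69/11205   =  23/3735= 0.01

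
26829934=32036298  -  5206364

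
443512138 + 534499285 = 978011423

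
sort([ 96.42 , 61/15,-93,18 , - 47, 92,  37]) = [ - 93, - 47,61/15,18 , 37,92, 96.42]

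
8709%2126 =205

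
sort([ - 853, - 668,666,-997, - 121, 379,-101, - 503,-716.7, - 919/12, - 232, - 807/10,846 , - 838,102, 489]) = [ - 997,  -  853, - 838, - 716.7, - 668 , - 503, - 232, - 121,- 101,-807/10, - 919/12,102,379, 489,666,846 ]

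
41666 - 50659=- 8993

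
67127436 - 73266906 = -6139470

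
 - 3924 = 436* (- 9) 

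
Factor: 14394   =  2^1*3^1*2399^1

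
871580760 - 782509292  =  89071468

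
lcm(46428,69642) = 139284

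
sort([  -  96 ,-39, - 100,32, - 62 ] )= [ - 100,-96, - 62,-39,  32 ] 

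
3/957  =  1/319 = 0.00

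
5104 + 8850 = 13954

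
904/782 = 452/391=1.16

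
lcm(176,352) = 352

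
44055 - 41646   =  2409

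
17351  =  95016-77665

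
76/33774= 38/16887 =0.00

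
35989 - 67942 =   -  31953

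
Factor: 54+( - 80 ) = -26  =  -2^1*13^1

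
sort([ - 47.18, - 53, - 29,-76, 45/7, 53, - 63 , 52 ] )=[ - 76,-63 , - 53, - 47.18, - 29,45/7, 52,53]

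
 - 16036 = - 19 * 844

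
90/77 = 1 + 13/77=1.17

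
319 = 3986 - 3667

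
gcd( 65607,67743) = 3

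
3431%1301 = 829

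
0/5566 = 0 = 0.00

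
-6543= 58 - 6601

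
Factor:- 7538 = -2^1 * 3769^1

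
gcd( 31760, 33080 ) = 40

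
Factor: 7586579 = 7^1 * 11^2*13^2*53^1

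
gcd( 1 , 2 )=1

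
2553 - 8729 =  - 6176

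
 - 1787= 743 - 2530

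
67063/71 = 944 + 39/71 = 944.55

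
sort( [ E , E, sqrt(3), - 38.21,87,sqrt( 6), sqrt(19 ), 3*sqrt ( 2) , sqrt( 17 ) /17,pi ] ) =[  -  38.21,  sqrt( 17) /17,sqrt(3 ), sqrt( 6), E, E,  pi,  3*sqrt( 2), sqrt( 19),87 ]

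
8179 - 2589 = 5590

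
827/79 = 827/79= 10.47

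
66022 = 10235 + 55787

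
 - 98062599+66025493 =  -32037106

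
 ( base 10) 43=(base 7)61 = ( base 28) 1F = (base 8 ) 53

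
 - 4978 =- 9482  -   - 4504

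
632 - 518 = 114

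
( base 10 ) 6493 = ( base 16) 195d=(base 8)14535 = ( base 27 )8od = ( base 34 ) 5KX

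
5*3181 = 15905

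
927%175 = 52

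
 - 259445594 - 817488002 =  - 1076933596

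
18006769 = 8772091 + 9234678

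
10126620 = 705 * 14364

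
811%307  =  197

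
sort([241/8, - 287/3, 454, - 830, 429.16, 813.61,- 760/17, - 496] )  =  [-830,-496, - 287/3,  -  760/17, 241/8,429.16,454, 813.61 ] 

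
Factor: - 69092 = - 2^2*23^1*751^1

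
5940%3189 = 2751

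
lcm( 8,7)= 56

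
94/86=47/43 = 1.09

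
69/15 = 4 + 3/5 = 4.60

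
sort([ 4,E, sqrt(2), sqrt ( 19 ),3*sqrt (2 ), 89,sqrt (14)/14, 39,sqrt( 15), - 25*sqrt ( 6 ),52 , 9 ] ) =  [ - 25 * sqrt( 6),sqrt(14 ) /14, sqrt(2 ),E , sqrt( 15 ), 4,3*sqrt(2),sqrt ( 19),9, 39 , 52,89]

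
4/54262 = 2/27131 = 0.00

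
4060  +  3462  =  7522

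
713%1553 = 713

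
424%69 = 10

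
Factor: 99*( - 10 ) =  - 990 = - 2^1*3^2*5^1*11^1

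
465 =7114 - 6649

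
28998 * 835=24213330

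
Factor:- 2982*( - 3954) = 2^2*3^2 *7^1*71^1*659^1=11790828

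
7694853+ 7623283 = 15318136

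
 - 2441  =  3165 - 5606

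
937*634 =594058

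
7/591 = 7/591 = 0.01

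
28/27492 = 7/6873 = 0.00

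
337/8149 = 337/8149 = 0.04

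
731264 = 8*91408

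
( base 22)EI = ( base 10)326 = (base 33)9T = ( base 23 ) e4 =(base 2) 101000110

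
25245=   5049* 5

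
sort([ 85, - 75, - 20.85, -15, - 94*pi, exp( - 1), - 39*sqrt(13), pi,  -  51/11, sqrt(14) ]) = [ - 94*pi, - 39*sqrt(13 ), - 75, - 20.85,  -  15, - 51/11,exp( - 1 ),  pi,sqrt(14 ), 85] 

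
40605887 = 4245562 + 36360325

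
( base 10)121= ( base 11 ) 100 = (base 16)79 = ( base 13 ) 94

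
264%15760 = 264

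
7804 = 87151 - 79347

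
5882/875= 5882/875 = 6.72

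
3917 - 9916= - 5999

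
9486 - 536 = 8950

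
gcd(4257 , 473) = 473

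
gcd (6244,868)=28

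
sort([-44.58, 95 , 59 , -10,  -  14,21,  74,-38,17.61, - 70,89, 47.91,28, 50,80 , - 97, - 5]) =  [ - 97, - 70, -44.58, - 38 , - 14, -10,-5,  17.61,21, 28,47.91,50,  59, 74,80,89,95]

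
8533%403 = 70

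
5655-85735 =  - 80080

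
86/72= 1 + 7/36 = 1.19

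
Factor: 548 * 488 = 267424 = 2^5 * 61^1*137^1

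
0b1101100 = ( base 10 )108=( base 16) 6C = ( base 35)33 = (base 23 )4G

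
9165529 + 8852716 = 18018245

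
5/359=5/359 = 0.01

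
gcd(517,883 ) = 1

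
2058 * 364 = 749112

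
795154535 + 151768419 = 946922954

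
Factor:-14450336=-2^5*19^1*23767^1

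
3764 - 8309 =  - 4545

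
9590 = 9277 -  - 313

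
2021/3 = 2021/3  =  673.67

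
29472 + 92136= 121608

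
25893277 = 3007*8611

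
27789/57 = 9263/19=487.53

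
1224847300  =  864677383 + 360169917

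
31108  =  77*404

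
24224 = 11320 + 12904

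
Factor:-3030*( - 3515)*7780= 82860501000 = 2^3*3^1*  5^3*19^1*37^1*101^1*389^1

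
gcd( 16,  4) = 4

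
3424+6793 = 10217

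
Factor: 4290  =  2^1 * 3^1*5^1*11^1*13^1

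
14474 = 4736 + 9738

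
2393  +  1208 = 3601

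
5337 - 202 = 5135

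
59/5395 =59/5395  =  0.01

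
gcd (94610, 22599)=1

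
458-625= - 167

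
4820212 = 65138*74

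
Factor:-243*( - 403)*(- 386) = -37800594  =  -  2^1*3^5*13^1*31^1*193^1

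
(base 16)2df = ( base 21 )1E0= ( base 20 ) 1gf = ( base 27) 106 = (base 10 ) 735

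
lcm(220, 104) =5720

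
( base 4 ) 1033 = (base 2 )1001111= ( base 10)79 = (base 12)67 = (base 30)2J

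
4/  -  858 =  -1  +  427/429 = - 0.00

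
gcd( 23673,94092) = 3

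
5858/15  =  5858/15=390.53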